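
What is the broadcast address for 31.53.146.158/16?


Network: 31.53.0.0/16
Host bits = 16
Set all host bits to 1:
Broadcast: 31.53.255.255


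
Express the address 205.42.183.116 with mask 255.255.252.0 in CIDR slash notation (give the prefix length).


Binary: 11111111.11111111.11111100.00000000
Count leading 1s
Prefix: /22


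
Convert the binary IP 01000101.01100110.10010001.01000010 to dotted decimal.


01000101 = 69
01100110 = 102
10010001 = 145
01000010 = 66
IP: 69.102.145.66


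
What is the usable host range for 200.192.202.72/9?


Network: 200.128.0.0
Broadcast: 200.255.255.255
First usable = network + 1
Last usable = broadcast - 1
Range: 200.128.0.1 to 200.255.255.254


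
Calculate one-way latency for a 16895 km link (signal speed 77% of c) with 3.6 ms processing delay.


Speed = 0.77 * 3e5 km/s = 231000 km/s
Propagation delay = 16895 / 231000 = 0.0731 s = 73.1385 ms
Processing delay = 3.6 ms
Total one-way latency = 76.7385 ms


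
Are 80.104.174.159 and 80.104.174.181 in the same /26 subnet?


Mask: 255.255.255.192
80.104.174.159 AND mask = 80.104.174.128
80.104.174.181 AND mask = 80.104.174.128
Yes, same subnet (80.104.174.128)


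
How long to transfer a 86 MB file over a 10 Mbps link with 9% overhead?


Effective throughput = 10 * (1 - 9/100) = 9.1 Mbps
File size in Mb = 86 * 8 = 688 Mb
Time = 688 / 9.1
Time = 75.6044 seconds


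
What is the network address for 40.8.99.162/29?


IP:   00101000.00001000.01100011.10100010
Mask: 11111111.11111111.11111111.11111000
AND operation:
Net:  00101000.00001000.01100011.10100000
Network: 40.8.99.160/29


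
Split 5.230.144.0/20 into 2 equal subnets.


New prefix = 20 + 1 = 21
Each subnet has 2048 addresses
  5.230.144.0/21
  5.230.152.0/21
Subnets: 5.230.144.0/21, 5.230.152.0/21


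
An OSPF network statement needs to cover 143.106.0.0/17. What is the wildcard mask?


Subnet mask: 255.255.128.0
Wildcard = 255.255.255.255 - subnet mask
255 - 255 = 0
255 - 255 = 0
255 - 128 = 127
255 - 0 = 255
Wildcard: 0.0.127.255


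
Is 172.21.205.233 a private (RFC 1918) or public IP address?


RFC 1918 private ranges:
  10.0.0.0/8 (10.0.0.0 - 10.255.255.255)
  172.16.0.0/12 (172.16.0.0 - 172.31.255.255)
  192.168.0.0/16 (192.168.0.0 - 192.168.255.255)
Private (in 172.16.0.0/12)


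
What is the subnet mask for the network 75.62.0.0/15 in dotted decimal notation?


/15 means 15 network bits, 17 host bits
Binary: 11111111111111100000000000000000
Mask: 255.254.0.0


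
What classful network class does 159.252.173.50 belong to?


First octet: 159
Binary: 10011111
10xxxxxx -> Class B (128-191)
Class B, default mask 255.255.0.0 (/16)


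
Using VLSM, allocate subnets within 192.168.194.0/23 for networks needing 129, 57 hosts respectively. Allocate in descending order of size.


129 hosts -> /24 (254 usable): 192.168.194.0/24
57 hosts -> /26 (62 usable): 192.168.195.0/26
Allocation: 192.168.194.0/24 (129 hosts, 254 usable); 192.168.195.0/26 (57 hosts, 62 usable)


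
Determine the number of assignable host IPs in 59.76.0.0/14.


Host bits = 32 - 14 = 18
Total addresses = 2^18 = 262144
Usable = total - 2 (network and broadcast)
Usable hosts: 262142


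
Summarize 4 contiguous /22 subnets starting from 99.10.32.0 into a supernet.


Original prefix: /22
Number of subnets: 4 = 2^2
New prefix = 22 - 2 = 20
Supernet: 99.10.32.0/20


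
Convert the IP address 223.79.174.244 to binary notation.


223 = 11011111
79 = 01001111
174 = 10101110
244 = 11110100
Binary: 11011111.01001111.10101110.11110100


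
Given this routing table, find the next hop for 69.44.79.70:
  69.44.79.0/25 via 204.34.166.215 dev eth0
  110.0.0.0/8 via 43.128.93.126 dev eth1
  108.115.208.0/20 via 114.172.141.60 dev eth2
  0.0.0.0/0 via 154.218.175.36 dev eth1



Longest prefix match for 69.44.79.70:
  /25 69.44.79.0: MATCH
  /8 110.0.0.0: no
  /20 108.115.208.0: no
  /0 0.0.0.0: MATCH
Selected: next-hop 204.34.166.215 via eth0 (matched /25)


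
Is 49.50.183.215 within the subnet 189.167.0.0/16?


Subnet network: 189.167.0.0
Test IP AND mask: 49.50.0.0
No, 49.50.183.215 is not in 189.167.0.0/16


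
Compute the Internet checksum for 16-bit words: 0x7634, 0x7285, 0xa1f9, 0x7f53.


Sum all words (with carry folding):
+ 0x7634 = 0x7634
+ 0x7285 = 0xe8b9
+ 0xa1f9 = 0x8ab3
+ 0x7f53 = 0x0a07
One's complement: ~0x0a07
Checksum = 0xf5f8


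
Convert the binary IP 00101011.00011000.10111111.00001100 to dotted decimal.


00101011 = 43
00011000 = 24
10111111 = 191
00001100 = 12
IP: 43.24.191.12


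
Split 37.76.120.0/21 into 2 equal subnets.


New prefix = 21 + 1 = 22
Each subnet has 1024 addresses
  37.76.120.0/22
  37.76.124.0/22
Subnets: 37.76.120.0/22, 37.76.124.0/22


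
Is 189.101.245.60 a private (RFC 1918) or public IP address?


RFC 1918 private ranges:
  10.0.0.0/8 (10.0.0.0 - 10.255.255.255)
  172.16.0.0/12 (172.16.0.0 - 172.31.255.255)
  192.168.0.0/16 (192.168.0.0 - 192.168.255.255)
Public (not in any RFC 1918 range)


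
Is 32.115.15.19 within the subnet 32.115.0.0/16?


Subnet network: 32.115.0.0
Test IP AND mask: 32.115.0.0
Yes, 32.115.15.19 is in 32.115.0.0/16


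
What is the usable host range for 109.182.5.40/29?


Network: 109.182.5.40
Broadcast: 109.182.5.47
First usable = network + 1
Last usable = broadcast - 1
Range: 109.182.5.41 to 109.182.5.46


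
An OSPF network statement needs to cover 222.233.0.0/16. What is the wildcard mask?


Subnet mask: 255.255.0.0
Wildcard = 255.255.255.255 - subnet mask
255 - 255 = 0
255 - 255 = 0
255 - 0 = 255
255 - 0 = 255
Wildcard: 0.0.255.255


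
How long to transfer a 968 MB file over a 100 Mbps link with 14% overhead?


Effective throughput = 100 * (1 - 14/100) = 86 Mbps
File size in Mb = 968 * 8 = 7744 Mb
Time = 7744 / 86
Time = 90.0465 seconds


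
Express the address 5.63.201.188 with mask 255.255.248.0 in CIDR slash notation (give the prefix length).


Binary: 11111111.11111111.11111000.00000000
Count leading 1s
Prefix: /21


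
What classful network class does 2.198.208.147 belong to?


First octet: 2
Binary: 00000010
0xxxxxxx -> Class A (1-126)
Class A, default mask 255.0.0.0 (/8)


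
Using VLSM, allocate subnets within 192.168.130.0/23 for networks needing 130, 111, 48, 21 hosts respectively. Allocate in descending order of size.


130 hosts -> /24 (254 usable): 192.168.130.0/24
111 hosts -> /25 (126 usable): 192.168.131.0/25
48 hosts -> /26 (62 usable): 192.168.131.128/26
21 hosts -> /27 (30 usable): 192.168.131.192/27
Allocation: 192.168.130.0/24 (130 hosts, 254 usable); 192.168.131.0/25 (111 hosts, 126 usable); 192.168.131.128/26 (48 hosts, 62 usable); 192.168.131.192/27 (21 hosts, 30 usable)


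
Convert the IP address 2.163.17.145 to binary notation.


2 = 00000010
163 = 10100011
17 = 00010001
145 = 10010001
Binary: 00000010.10100011.00010001.10010001


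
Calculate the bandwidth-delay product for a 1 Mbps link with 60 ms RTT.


BDP = bandwidth * RTT
= 1 Mbps * 60 ms
= 1 * 1e6 * 60 / 1000 bits
= 60000 bits
= 7500 bytes
= 7.3242 KB
BDP = 60000 bits (7500 bytes)


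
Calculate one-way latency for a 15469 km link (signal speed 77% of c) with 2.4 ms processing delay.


Speed = 0.77 * 3e5 km/s = 231000 km/s
Propagation delay = 15469 / 231000 = 0.067 s = 66.9654 ms
Processing delay = 2.4 ms
Total one-way latency = 69.3654 ms


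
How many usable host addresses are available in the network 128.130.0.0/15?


Host bits = 32 - 15 = 17
Total addresses = 2^17 = 131072
Usable = total - 2 (network and broadcast)
Usable hosts: 131070


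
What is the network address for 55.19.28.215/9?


IP:   00110111.00010011.00011100.11010111
Mask: 11111111.10000000.00000000.00000000
AND operation:
Net:  00110111.00000000.00000000.00000000
Network: 55.0.0.0/9


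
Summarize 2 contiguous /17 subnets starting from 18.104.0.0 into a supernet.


Original prefix: /17
Number of subnets: 2 = 2^1
New prefix = 17 - 1 = 16
Supernet: 18.104.0.0/16


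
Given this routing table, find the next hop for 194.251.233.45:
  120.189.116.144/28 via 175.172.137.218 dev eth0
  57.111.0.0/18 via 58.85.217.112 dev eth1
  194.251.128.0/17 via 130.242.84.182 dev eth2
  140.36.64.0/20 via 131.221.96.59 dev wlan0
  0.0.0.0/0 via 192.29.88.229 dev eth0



Longest prefix match for 194.251.233.45:
  /28 120.189.116.144: no
  /18 57.111.0.0: no
  /17 194.251.128.0: MATCH
  /20 140.36.64.0: no
  /0 0.0.0.0: MATCH
Selected: next-hop 130.242.84.182 via eth2 (matched /17)


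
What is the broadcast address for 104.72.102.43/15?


Network: 104.72.0.0/15
Host bits = 17
Set all host bits to 1:
Broadcast: 104.73.255.255


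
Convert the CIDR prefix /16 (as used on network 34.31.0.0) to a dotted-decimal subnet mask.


/16 means 16 network bits, 16 host bits
Binary: 11111111111111110000000000000000
Mask: 255.255.0.0


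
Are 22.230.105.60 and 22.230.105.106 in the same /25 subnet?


Mask: 255.255.255.128
22.230.105.60 AND mask = 22.230.105.0
22.230.105.106 AND mask = 22.230.105.0
Yes, same subnet (22.230.105.0)


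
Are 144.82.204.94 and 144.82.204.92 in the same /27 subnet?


Mask: 255.255.255.224
144.82.204.94 AND mask = 144.82.204.64
144.82.204.92 AND mask = 144.82.204.64
Yes, same subnet (144.82.204.64)


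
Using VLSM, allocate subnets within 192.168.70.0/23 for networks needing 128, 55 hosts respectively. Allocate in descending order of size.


128 hosts -> /24 (254 usable): 192.168.70.0/24
55 hosts -> /26 (62 usable): 192.168.71.0/26
Allocation: 192.168.70.0/24 (128 hosts, 254 usable); 192.168.71.0/26 (55 hosts, 62 usable)


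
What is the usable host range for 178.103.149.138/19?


Network: 178.103.128.0
Broadcast: 178.103.159.255
First usable = network + 1
Last usable = broadcast - 1
Range: 178.103.128.1 to 178.103.159.254


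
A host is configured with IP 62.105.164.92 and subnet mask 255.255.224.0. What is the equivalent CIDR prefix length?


Binary: 11111111.11111111.11100000.00000000
Count leading 1s
Prefix: /19


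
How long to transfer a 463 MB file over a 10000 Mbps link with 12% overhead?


Effective throughput = 10000 * (1 - 12/100) = 8800 Mbps
File size in Mb = 463 * 8 = 3704 Mb
Time = 3704 / 8800
Time = 0.4209 seconds


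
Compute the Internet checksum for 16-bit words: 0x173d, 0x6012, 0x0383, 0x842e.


Sum all words (with carry folding):
+ 0x173d = 0x173d
+ 0x6012 = 0x774f
+ 0x0383 = 0x7ad2
+ 0x842e = 0xff00
One's complement: ~0xff00
Checksum = 0x00ff


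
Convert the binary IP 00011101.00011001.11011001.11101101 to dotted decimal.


00011101 = 29
00011001 = 25
11011001 = 217
11101101 = 237
IP: 29.25.217.237


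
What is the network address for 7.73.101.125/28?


IP:   00000111.01001001.01100101.01111101
Mask: 11111111.11111111.11111111.11110000
AND operation:
Net:  00000111.01001001.01100101.01110000
Network: 7.73.101.112/28


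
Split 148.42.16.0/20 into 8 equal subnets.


New prefix = 20 + 3 = 23
Each subnet has 512 addresses
  148.42.16.0/23
  148.42.18.0/23
  148.42.20.0/23
  148.42.22.0/23
  148.42.24.0/23
  148.42.26.0/23
  148.42.28.0/23
  148.42.30.0/23
Subnets: 148.42.16.0/23, 148.42.18.0/23, 148.42.20.0/23, 148.42.22.0/23, 148.42.24.0/23, 148.42.26.0/23, 148.42.28.0/23, 148.42.30.0/23


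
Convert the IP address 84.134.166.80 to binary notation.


84 = 01010100
134 = 10000110
166 = 10100110
80 = 01010000
Binary: 01010100.10000110.10100110.01010000


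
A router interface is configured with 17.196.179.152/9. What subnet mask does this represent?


/9 means 9 network bits, 23 host bits
Binary: 11111111100000000000000000000000
Mask: 255.128.0.0


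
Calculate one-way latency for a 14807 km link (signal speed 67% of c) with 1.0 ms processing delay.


Speed = 0.67 * 3e5 km/s = 201000 km/s
Propagation delay = 14807 / 201000 = 0.0737 s = 73.6667 ms
Processing delay = 1.0 ms
Total one-way latency = 74.6667 ms


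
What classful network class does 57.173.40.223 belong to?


First octet: 57
Binary: 00111001
0xxxxxxx -> Class A (1-126)
Class A, default mask 255.0.0.0 (/8)


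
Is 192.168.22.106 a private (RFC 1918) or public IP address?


RFC 1918 private ranges:
  10.0.0.0/8 (10.0.0.0 - 10.255.255.255)
  172.16.0.0/12 (172.16.0.0 - 172.31.255.255)
  192.168.0.0/16 (192.168.0.0 - 192.168.255.255)
Private (in 192.168.0.0/16)


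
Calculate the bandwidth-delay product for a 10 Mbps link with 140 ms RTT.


BDP = bandwidth * RTT
= 10 Mbps * 140 ms
= 10 * 1e6 * 140 / 1000 bits
= 1400000 bits
= 175000 bytes
= 170.8984 KB
BDP = 1400000 bits (175000 bytes)


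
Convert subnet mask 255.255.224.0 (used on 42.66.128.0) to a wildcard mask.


Subnet mask: 255.255.224.0
Wildcard = 255.255.255.255 - subnet mask
255 - 255 = 0
255 - 255 = 0
255 - 224 = 31
255 - 0 = 255
Wildcard: 0.0.31.255


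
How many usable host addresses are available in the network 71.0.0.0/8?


Host bits = 32 - 8 = 24
Total addresses = 2^24 = 16777216
Usable = total - 2 (network and broadcast)
Usable hosts: 16777214


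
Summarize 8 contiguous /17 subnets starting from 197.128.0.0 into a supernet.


Original prefix: /17
Number of subnets: 8 = 2^3
New prefix = 17 - 3 = 14
Supernet: 197.128.0.0/14


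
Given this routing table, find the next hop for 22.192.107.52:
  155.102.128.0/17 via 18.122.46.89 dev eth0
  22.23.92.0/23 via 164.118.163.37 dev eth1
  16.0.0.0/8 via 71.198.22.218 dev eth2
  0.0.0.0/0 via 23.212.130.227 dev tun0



Longest prefix match for 22.192.107.52:
  /17 155.102.128.0: no
  /23 22.23.92.0: no
  /8 16.0.0.0: no
  /0 0.0.0.0: MATCH
Selected: next-hop 23.212.130.227 via tun0 (matched /0)


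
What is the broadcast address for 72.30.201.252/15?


Network: 72.30.0.0/15
Host bits = 17
Set all host bits to 1:
Broadcast: 72.31.255.255


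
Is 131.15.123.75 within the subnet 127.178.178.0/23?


Subnet network: 127.178.178.0
Test IP AND mask: 131.15.122.0
No, 131.15.123.75 is not in 127.178.178.0/23


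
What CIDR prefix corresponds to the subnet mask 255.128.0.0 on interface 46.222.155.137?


Binary: 11111111.10000000.00000000.00000000
Count leading 1s
Prefix: /9


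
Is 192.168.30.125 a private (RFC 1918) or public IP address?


RFC 1918 private ranges:
  10.0.0.0/8 (10.0.0.0 - 10.255.255.255)
  172.16.0.0/12 (172.16.0.0 - 172.31.255.255)
  192.168.0.0/16 (192.168.0.0 - 192.168.255.255)
Private (in 192.168.0.0/16)


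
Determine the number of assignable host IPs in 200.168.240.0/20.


Host bits = 32 - 20 = 12
Total addresses = 2^12 = 4096
Usable = total - 2 (network and broadcast)
Usable hosts: 4094


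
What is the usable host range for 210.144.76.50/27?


Network: 210.144.76.32
Broadcast: 210.144.76.63
First usable = network + 1
Last usable = broadcast - 1
Range: 210.144.76.33 to 210.144.76.62


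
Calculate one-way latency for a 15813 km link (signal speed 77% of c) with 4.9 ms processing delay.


Speed = 0.77 * 3e5 km/s = 231000 km/s
Propagation delay = 15813 / 231000 = 0.0685 s = 68.4545 ms
Processing delay = 4.9 ms
Total one-way latency = 73.3545 ms


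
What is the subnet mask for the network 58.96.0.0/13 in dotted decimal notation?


/13 means 13 network bits, 19 host bits
Binary: 11111111111110000000000000000000
Mask: 255.248.0.0


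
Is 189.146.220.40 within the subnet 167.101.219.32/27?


Subnet network: 167.101.219.32
Test IP AND mask: 189.146.220.32
No, 189.146.220.40 is not in 167.101.219.32/27


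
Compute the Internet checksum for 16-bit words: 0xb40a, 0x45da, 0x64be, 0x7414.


Sum all words (with carry folding):
+ 0xb40a = 0xb40a
+ 0x45da = 0xf9e4
+ 0x64be = 0x5ea3
+ 0x7414 = 0xd2b7
One's complement: ~0xd2b7
Checksum = 0x2d48


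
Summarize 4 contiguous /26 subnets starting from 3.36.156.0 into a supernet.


Original prefix: /26
Number of subnets: 4 = 2^2
New prefix = 26 - 2 = 24
Supernet: 3.36.156.0/24


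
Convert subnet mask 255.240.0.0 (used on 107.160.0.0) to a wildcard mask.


Subnet mask: 255.240.0.0
Wildcard = 255.255.255.255 - subnet mask
255 - 255 = 0
255 - 240 = 15
255 - 0 = 255
255 - 0 = 255
Wildcard: 0.15.255.255


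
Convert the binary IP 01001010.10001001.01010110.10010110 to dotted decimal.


01001010 = 74
10001001 = 137
01010110 = 86
10010110 = 150
IP: 74.137.86.150


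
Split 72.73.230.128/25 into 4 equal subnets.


New prefix = 25 + 2 = 27
Each subnet has 32 addresses
  72.73.230.128/27
  72.73.230.160/27
  72.73.230.192/27
  72.73.230.224/27
Subnets: 72.73.230.128/27, 72.73.230.160/27, 72.73.230.192/27, 72.73.230.224/27


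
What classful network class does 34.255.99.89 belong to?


First octet: 34
Binary: 00100010
0xxxxxxx -> Class A (1-126)
Class A, default mask 255.0.0.0 (/8)


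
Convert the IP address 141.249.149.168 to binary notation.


141 = 10001101
249 = 11111001
149 = 10010101
168 = 10101000
Binary: 10001101.11111001.10010101.10101000


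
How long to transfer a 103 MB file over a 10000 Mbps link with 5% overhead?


Effective throughput = 10000 * (1 - 5/100) = 9500 Mbps
File size in Mb = 103 * 8 = 824 Mb
Time = 824 / 9500
Time = 0.0867 seconds


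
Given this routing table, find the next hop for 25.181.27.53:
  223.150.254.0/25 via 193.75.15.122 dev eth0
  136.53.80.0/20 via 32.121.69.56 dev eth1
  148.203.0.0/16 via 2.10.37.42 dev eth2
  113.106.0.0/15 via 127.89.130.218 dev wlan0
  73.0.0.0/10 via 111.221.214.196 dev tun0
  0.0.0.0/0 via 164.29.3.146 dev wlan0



Longest prefix match for 25.181.27.53:
  /25 223.150.254.0: no
  /20 136.53.80.0: no
  /16 148.203.0.0: no
  /15 113.106.0.0: no
  /10 73.0.0.0: no
  /0 0.0.0.0: MATCH
Selected: next-hop 164.29.3.146 via wlan0 (matched /0)


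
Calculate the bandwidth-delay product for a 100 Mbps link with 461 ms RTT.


BDP = bandwidth * RTT
= 100 Mbps * 461 ms
= 100 * 1e6 * 461 / 1000 bits
= 46100000 bits
= 5762500 bytes
= 5627.4414 KB
BDP = 46100000 bits (5762500 bytes)


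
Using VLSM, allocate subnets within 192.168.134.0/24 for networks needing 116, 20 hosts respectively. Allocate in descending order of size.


116 hosts -> /25 (126 usable): 192.168.134.0/25
20 hosts -> /27 (30 usable): 192.168.134.128/27
Allocation: 192.168.134.0/25 (116 hosts, 126 usable); 192.168.134.128/27 (20 hosts, 30 usable)


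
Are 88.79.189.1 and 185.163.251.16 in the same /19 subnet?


Mask: 255.255.224.0
88.79.189.1 AND mask = 88.79.160.0
185.163.251.16 AND mask = 185.163.224.0
No, different subnets (88.79.160.0 vs 185.163.224.0)


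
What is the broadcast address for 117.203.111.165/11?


Network: 117.192.0.0/11
Host bits = 21
Set all host bits to 1:
Broadcast: 117.223.255.255


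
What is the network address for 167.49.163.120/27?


IP:   10100111.00110001.10100011.01111000
Mask: 11111111.11111111.11111111.11100000
AND operation:
Net:  10100111.00110001.10100011.01100000
Network: 167.49.163.96/27


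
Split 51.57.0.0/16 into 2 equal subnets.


New prefix = 16 + 1 = 17
Each subnet has 32768 addresses
  51.57.0.0/17
  51.57.128.0/17
Subnets: 51.57.0.0/17, 51.57.128.0/17


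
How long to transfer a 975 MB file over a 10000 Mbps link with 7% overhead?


Effective throughput = 10000 * (1 - 7/100) = 9300 Mbps
File size in Mb = 975 * 8 = 7800 Mb
Time = 7800 / 9300
Time = 0.8387 seconds


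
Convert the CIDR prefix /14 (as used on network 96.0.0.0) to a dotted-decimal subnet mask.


/14 means 14 network bits, 18 host bits
Binary: 11111111111111000000000000000000
Mask: 255.252.0.0


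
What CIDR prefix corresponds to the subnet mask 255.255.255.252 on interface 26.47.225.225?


Binary: 11111111.11111111.11111111.11111100
Count leading 1s
Prefix: /30


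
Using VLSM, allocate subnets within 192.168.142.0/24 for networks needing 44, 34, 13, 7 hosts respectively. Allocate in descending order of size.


44 hosts -> /26 (62 usable): 192.168.142.0/26
34 hosts -> /26 (62 usable): 192.168.142.64/26
13 hosts -> /28 (14 usable): 192.168.142.128/28
7 hosts -> /28 (14 usable): 192.168.142.144/28
Allocation: 192.168.142.0/26 (44 hosts, 62 usable); 192.168.142.64/26 (34 hosts, 62 usable); 192.168.142.128/28 (13 hosts, 14 usable); 192.168.142.144/28 (7 hosts, 14 usable)


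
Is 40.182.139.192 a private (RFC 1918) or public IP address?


RFC 1918 private ranges:
  10.0.0.0/8 (10.0.0.0 - 10.255.255.255)
  172.16.0.0/12 (172.16.0.0 - 172.31.255.255)
  192.168.0.0/16 (192.168.0.0 - 192.168.255.255)
Public (not in any RFC 1918 range)


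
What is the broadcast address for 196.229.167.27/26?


Network: 196.229.167.0/26
Host bits = 6
Set all host bits to 1:
Broadcast: 196.229.167.63


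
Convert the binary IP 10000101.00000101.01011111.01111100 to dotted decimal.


10000101 = 133
00000101 = 5
01011111 = 95
01111100 = 124
IP: 133.5.95.124


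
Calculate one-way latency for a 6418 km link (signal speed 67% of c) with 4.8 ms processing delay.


Speed = 0.67 * 3e5 km/s = 201000 km/s
Propagation delay = 6418 / 201000 = 0.0319 s = 31.9303 ms
Processing delay = 4.8 ms
Total one-way latency = 36.7303 ms


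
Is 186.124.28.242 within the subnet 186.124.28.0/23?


Subnet network: 186.124.28.0
Test IP AND mask: 186.124.28.0
Yes, 186.124.28.242 is in 186.124.28.0/23


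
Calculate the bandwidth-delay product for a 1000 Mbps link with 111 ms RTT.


BDP = bandwidth * RTT
= 1000 Mbps * 111 ms
= 1000 * 1e6 * 111 / 1000 bits
= 111000000 bits
= 13875000 bytes
= 13549.8047 KB
BDP = 111000000 bits (13875000 bytes)


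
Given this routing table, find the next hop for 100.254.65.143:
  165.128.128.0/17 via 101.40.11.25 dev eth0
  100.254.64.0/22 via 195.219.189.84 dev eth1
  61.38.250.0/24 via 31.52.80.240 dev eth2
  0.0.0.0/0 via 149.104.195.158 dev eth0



Longest prefix match for 100.254.65.143:
  /17 165.128.128.0: no
  /22 100.254.64.0: MATCH
  /24 61.38.250.0: no
  /0 0.0.0.0: MATCH
Selected: next-hop 195.219.189.84 via eth1 (matched /22)


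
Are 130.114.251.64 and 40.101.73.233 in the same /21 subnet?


Mask: 255.255.248.0
130.114.251.64 AND mask = 130.114.248.0
40.101.73.233 AND mask = 40.101.72.0
No, different subnets (130.114.248.0 vs 40.101.72.0)


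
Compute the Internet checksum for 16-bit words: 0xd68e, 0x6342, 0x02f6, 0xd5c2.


Sum all words (with carry folding):
+ 0xd68e = 0xd68e
+ 0x6342 = 0x39d1
+ 0x02f6 = 0x3cc7
+ 0xd5c2 = 0x128a
One's complement: ~0x128a
Checksum = 0xed75


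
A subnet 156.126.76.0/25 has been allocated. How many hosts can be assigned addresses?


Host bits = 32 - 25 = 7
Total addresses = 2^7 = 128
Usable = total - 2 (network and broadcast)
Usable hosts: 126


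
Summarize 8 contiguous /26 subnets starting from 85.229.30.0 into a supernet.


Original prefix: /26
Number of subnets: 8 = 2^3
New prefix = 26 - 3 = 23
Supernet: 85.229.30.0/23


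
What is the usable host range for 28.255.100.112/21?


Network: 28.255.96.0
Broadcast: 28.255.103.255
First usable = network + 1
Last usable = broadcast - 1
Range: 28.255.96.1 to 28.255.103.254


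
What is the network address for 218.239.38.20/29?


IP:   11011010.11101111.00100110.00010100
Mask: 11111111.11111111.11111111.11111000
AND operation:
Net:  11011010.11101111.00100110.00010000
Network: 218.239.38.16/29


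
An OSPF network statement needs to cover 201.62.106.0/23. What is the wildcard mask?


Subnet mask: 255.255.254.0
Wildcard = 255.255.255.255 - subnet mask
255 - 255 = 0
255 - 255 = 0
255 - 254 = 1
255 - 0 = 255
Wildcard: 0.0.1.255


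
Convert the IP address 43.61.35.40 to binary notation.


43 = 00101011
61 = 00111101
35 = 00100011
40 = 00101000
Binary: 00101011.00111101.00100011.00101000


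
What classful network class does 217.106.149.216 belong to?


First octet: 217
Binary: 11011001
110xxxxx -> Class C (192-223)
Class C, default mask 255.255.255.0 (/24)


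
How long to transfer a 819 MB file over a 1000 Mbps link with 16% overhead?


Effective throughput = 1000 * (1 - 16/100) = 840 Mbps
File size in Mb = 819 * 8 = 6552 Mb
Time = 6552 / 840
Time = 7.8 seconds


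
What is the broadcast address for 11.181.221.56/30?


Network: 11.181.221.56/30
Host bits = 2
Set all host bits to 1:
Broadcast: 11.181.221.59


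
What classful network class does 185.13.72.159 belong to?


First octet: 185
Binary: 10111001
10xxxxxx -> Class B (128-191)
Class B, default mask 255.255.0.0 (/16)


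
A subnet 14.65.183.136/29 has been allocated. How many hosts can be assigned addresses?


Host bits = 32 - 29 = 3
Total addresses = 2^3 = 8
Usable = total - 2 (network and broadcast)
Usable hosts: 6


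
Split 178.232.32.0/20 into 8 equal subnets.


New prefix = 20 + 3 = 23
Each subnet has 512 addresses
  178.232.32.0/23
  178.232.34.0/23
  178.232.36.0/23
  178.232.38.0/23
  178.232.40.0/23
  178.232.42.0/23
  178.232.44.0/23
  178.232.46.0/23
Subnets: 178.232.32.0/23, 178.232.34.0/23, 178.232.36.0/23, 178.232.38.0/23, 178.232.40.0/23, 178.232.42.0/23, 178.232.44.0/23, 178.232.46.0/23


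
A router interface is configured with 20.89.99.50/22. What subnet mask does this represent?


/22 means 22 network bits, 10 host bits
Binary: 11111111111111111111110000000000
Mask: 255.255.252.0


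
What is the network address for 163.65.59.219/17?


IP:   10100011.01000001.00111011.11011011
Mask: 11111111.11111111.10000000.00000000
AND operation:
Net:  10100011.01000001.00000000.00000000
Network: 163.65.0.0/17


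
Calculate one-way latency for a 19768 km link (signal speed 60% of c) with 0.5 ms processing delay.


Speed = 0.6 * 3e5 km/s = 180000 km/s
Propagation delay = 19768 / 180000 = 0.1098 s = 109.8222 ms
Processing delay = 0.5 ms
Total one-way latency = 110.3222 ms


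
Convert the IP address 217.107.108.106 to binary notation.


217 = 11011001
107 = 01101011
108 = 01101100
106 = 01101010
Binary: 11011001.01101011.01101100.01101010


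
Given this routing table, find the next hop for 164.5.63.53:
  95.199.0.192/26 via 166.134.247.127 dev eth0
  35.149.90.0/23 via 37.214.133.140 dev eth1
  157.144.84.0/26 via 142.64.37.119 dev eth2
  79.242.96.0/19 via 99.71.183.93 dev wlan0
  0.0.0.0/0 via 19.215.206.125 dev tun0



Longest prefix match for 164.5.63.53:
  /26 95.199.0.192: no
  /23 35.149.90.0: no
  /26 157.144.84.0: no
  /19 79.242.96.0: no
  /0 0.0.0.0: MATCH
Selected: next-hop 19.215.206.125 via tun0 (matched /0)


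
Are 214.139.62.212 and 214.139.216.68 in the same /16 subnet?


Mask: 255.255.0.0
214.139.62.212 AND mask = 214.139.0.0
214.139.216.68 AND mask = 214.139.0.0
Yes, same subnet (214.139.0.0)


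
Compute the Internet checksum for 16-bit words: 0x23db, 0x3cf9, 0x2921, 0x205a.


Sum all words (with carry folding):
+ 0x23db = 0x23db
+ 0x3cf9 = 0x60d4
+ 0x2921 = 0x89f5
+ 0x205a = 0xaa4f
One's complement: ~0xaa4f
Checksum = 0x55b0


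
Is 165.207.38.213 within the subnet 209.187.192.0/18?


Subnet network: 209.187.192.0
Test IP AND mask: 165.207.0.0
No, 165.207.38.213 is not in 209.187.192.0/18


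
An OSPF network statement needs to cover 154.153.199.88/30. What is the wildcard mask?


Subnet mask: 255.255.255.252
Wildcard = 255.255.255.255 - subnet mask
255 - 255 = 0
255 - 255 = 0
255 - 255 = 0
255 - 252 = 3
Wildcard: 0.0.0.3


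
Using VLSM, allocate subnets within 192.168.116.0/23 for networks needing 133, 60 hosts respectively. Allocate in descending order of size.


133 hosts -> /24 (254 usable): 192.168.116.0/24
60 hosts -> /26 (62 usable): 192.168.117.0/26
Allocation: 192.168.116.0/24 (133 hosts, 254 usable); 192.168.117.0/26 (60 hosts, 62 usable)


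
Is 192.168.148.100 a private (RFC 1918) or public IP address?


RFC 1918 private ranges:
  10.0.0.0/8 (10.0.0.0 - 10.255.255.255)
  172.16.0.0/12 (172.16.0.0 - 172.31.255.255)
  192.168.0.0/16 (192.168.0.0 - 192.168.255.255)
Private (in 192.168.0.0/16)


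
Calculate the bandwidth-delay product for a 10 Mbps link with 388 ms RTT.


BDP = bandwidth * RTT
= 10 Mbps * 388 ms
= 10 * 1e6 * 388 / 1000 bits
= 3880000 bits
= 485000 bytes
= 473.6328 KB
BDP = 3880000 bits (485000 bytes)


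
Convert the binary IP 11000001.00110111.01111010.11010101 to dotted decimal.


11000001 = 193
00110111 = 55
01111010 = 122
11010101 = 213
IP: 193.55.122.213


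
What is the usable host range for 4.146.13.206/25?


Network: 4.146.13.128
Broadcast: 4.146.13.255
First usable = network + 1
Last usable = broadcast - 1
Range: 4.146.13.129 to 4.146.13.254


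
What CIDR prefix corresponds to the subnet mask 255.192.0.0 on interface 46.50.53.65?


Binary: 11111111.11000000.00000000.00000000
Count leading 1s
Prefix: /10


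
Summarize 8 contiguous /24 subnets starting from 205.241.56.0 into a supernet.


Original prefix: /24
Number of subnets: 8 = 2^3
New prefix = 24 - 3 = 21
Supernet: 205.241.56.0/21


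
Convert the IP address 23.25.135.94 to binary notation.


23 = 00010111
25 = 00011001
135 = 10000111
94 = 01011110
Binary: 00010111.00011001.10000111.01011110


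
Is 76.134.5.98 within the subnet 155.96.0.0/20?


Subnet network: 155.96.0.0
Test IP AND mask: 76.134.0.0
No, 76.134.5.98 is not in 155.96.0.0/20


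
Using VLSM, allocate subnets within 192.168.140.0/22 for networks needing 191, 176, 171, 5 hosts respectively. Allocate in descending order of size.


191 hosts -> /24 (254 usable): 192.168.140.0/24
176 hosts -> /24 (254 usable): 192.168.141.0/24
171 hosts -> /24 (254 usable): 192.168.142.0/24
5 hosts -> /29 (6 usable): 192.168.143.0/29
Allocation: 192.168.140.0/24 (191 hosts, 254 usable); 192.168.141.0/24 (176 hosts, 254 usable); 192.168.142.0/24 (171 hosts, 254 usable); 192.168.143.0/29 (5 hosts, 6 usable)


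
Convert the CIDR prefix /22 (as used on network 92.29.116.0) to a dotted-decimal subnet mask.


/22 means 22 network bits, 10 host bits
Binary: 11111111111111111111110000000000
Mask: 255.255.252.0


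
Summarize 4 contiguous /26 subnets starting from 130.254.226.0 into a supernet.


Original prefix: /26
Number of subnets: 4 = 2^2
New prefix = 26 - 2 = 24
Supernet: 130.254.226.0/24


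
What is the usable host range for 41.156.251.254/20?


Network: 41.156.240.0
Broadcast: 41.156.255.255
First usable = network + 1
Last usable = broadcast - 1
Range: 41.156.240.1 to 41.156.255.254


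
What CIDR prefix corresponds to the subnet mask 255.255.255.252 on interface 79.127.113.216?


Binary: 11111111.11111111.11111111.11111100
Count leading 1s
Prefix: /30


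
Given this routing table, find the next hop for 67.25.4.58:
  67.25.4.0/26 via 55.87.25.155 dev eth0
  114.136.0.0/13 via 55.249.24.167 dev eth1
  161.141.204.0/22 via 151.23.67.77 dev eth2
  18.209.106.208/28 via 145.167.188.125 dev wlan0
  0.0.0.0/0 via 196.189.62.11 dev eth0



Longest prefix match for 67.25.4.58:
  /26 67.25.4.0: MATCH
  /13 114.136.0.0: no
  /22 161.141.204.0: no
  /28 18.209.106.208: no
  /0 0.0.0.0: MATCH
Selected: next-hop 55.87.25.155 via eth0 (matched /26)


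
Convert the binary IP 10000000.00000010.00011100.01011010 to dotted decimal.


10000000 = 128
00000010 = 2
00011100 = 28
01011010 = 90
IP: 128.2.28.90


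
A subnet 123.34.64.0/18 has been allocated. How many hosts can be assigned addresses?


Host bits = 32 - 18 = 14
Total addresses = 2^14 = 16384
Usable = total - 2 (network and broadcast)
Usable hosts: 16382


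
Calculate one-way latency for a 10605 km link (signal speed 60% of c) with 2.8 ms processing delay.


Speed = 0.6 * 3e5 km/s = 180000 km/s
Propagation delay = 10605 / 180000 = 0.0589 s = 58.9167 ms
Processing delay = 2.8 ms
Total one-way latency = 61.7167 ms


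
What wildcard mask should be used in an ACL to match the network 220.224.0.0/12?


Subnet mask: 255.240.0.0
Wildcard = 255.255.255.255 - subnet mask
255 - 255 = 0
255 - 240 = 15
255 - 0 = 255
255 - 0 = 255
Wildcard: 0.15.255.255


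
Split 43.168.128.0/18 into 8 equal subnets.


New prefix = 18 + 3 = 21
Each subnet has 2048 addresses
  43.168.128.0/21
  43.168.136.0/21
  43.168.144.0/21
  43.168.152.0/21
  43.168.160.0/21
  43.168.168.0/21
  43.168.176.0/21
  43.168.184.0/21
Subnets: 43.168.128.0/21, 43.168.136.0/21, 43.168.144.0/21, 43.168.152.0/21, 43.168.160.0/21, 43.168.168.0/21, 43.168.176.0/21, 43.168.184.0/21


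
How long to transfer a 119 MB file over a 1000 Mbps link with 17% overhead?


Effective throughput = 1000 * (1 - 17/100) = 830 Mbps
File size in Mb = 119 * 8 = 952 Mb
Time = 952 / 830
Time = 1.147 seconds


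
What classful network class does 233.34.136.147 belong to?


First octet: 233
Binary: 11101001
1110xxxx -> Class D (224-239)
Class D (multicast), default mask N/A


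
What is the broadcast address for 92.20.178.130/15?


Network: 92.20.0.0/15
Host bits = 17
Set all host bits to 1:
Broadcast: 92.21.255.255


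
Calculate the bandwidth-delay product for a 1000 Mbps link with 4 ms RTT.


BDP = bandwidth * RTT
= 1000 Mbps * 4 ms
= 1000 * 1e6 * 4 / 1000 bits
= 4000000 bits
= 500000 bytes
= 488.2812 KB
BDP = 4000000 bits (500000 bytes)


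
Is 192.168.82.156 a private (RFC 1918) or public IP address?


RFC 1918 private ranges:
  10.0.0.0/8 (10.0.0.0 - 10.255.255.255)
  172.16.0.0/12 (172.16.0.0 - 172.31.255.255)
  192.168.0.0/16 (192.168.0.0 - 192.168.255.255)
Private (in 192.168.0.0/16)


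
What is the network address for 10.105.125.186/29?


IP:   00001010.01101001.01111101.10111010
Mask: 11111111.11111111.11111111.11111000
AND operation:
Net:  00001010.01101001.01111101.10111000
Network: 10.105.125.184/29


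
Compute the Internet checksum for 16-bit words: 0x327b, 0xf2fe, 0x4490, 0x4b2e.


Sum all words (with carry folding):
+ 0x327b = 0x327b
+ 0xf2fe = 0x257a
+ 0x4490 = 0x6a0a
+ 0x4b2e = 0xb538
One's complement: ~0xb538
Checksum = 0x4ac7


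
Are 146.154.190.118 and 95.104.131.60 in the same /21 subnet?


Mask: 255.255.248.0
146.154.190.118 AND mask = 146.154.184.0
95.104.131.60 AND mask = 95.104.128.0
No, different subnets (146.154.184.0 vs 95.104.128.0)


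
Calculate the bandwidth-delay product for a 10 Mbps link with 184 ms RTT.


BDP = bandwidth * RTT
= 10 Mbps * 184 ms
= 10 * 1e6 * 184 / 1000 bits
= 1840000 bits
= 230000 bytes
= 224.6094 KB
BDP = 1840000 bits (230000 bytes)


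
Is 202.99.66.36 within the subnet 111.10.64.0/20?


Subnet network: 111.10.64.0
Test IP AND mask: 202.99.64.0
No, 202.99.66.36 is not in 111.10.64.0/20


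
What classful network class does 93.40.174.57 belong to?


First octet: 93
Binary: 01011101
0xxxxxxx -> Class A (1-126)
Class A, default mask 255.0.0.0 (/8)


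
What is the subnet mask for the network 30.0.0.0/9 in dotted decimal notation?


/9 means 9 network bits, 23 host bits
Binary: 11111111100000000000000000000000
Mask: 255.128.0.0


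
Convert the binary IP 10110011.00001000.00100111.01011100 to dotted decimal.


10110011 = 179
00001000 = 8
00100111 = 39
01011100 = 92
IP: 179.8.39.92


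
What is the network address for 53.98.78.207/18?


IP:   00110101.01100010.01001110.11001111
Mask: 11111111.11111111.11000000.00000000
AND operation:
Net:  00110101.01100010.01000000.00000000
Network: 53.98.64.0/18


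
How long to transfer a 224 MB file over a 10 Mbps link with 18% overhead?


Effective throughput = 10 * (1 - 18/100) = 8.2 Mbps
File size in Mb = 224 * 8 = 1792 Mb
Time = 1792 / 8.2
Time = 218.5366 seconds


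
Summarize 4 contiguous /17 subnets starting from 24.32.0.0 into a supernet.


Original prefix: /17
Number of subnets: 4 = 2^2
New prefix = 17 - 2 = 15
Supernet: 24.32.0.0/15


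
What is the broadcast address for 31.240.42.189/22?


Network: 31.240.40.0/22
Host bits = 10
Set all host bits to 1:
Broadcast: 31.240.43.255


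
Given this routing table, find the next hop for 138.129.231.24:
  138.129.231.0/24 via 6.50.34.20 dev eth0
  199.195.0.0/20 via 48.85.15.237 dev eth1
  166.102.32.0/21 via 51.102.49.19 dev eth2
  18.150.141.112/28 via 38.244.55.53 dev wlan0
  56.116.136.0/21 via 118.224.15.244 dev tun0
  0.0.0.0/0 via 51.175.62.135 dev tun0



Longest prefix match for 138.129.231.24:
  /24 138.129.231.0: MATCH
  /20 199.195.0.0: no
  /21 166.102.32.0: no
  /28 18.150.141.112: no
  /21 56.116.136.0: no
  /0 0.0.0.0: MATCH
Selected: next-hop 6.50.34.20 via eth0 (matched /24)


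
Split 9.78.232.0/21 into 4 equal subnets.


New prefix = 21 + 2 = 23
Each subnet has 512 addresses
  9.78.232.0/23
  9.78.234.0/23
  9.78.236.0/23
  9.78.238.0/23
Subnets: 9.78.232.0/23, 9.78.234.0/23, 9.78.236.0/23, 9.78.238.0/23


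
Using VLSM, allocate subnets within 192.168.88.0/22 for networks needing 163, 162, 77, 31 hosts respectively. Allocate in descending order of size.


163 hosts -> /24 (254 usable): 192.168.88.0/24
162 hosts -> /24 (254 usable): 192.168.89.0/24
77 hosts -> /25 (126 usable): 192.168.90.0/25
31 hosts -> /26 (62 usable): 192.168.90.128/26
Allocation: 192.168.88.0/24 (163 hosts, 254 usable); 192.168.89.0/24 (162 hosts, 254 usable); 192.168.90.0/25 (77 hosts, 126 usable); 192.168.90.128/26 (31 hosts, 62 usable)


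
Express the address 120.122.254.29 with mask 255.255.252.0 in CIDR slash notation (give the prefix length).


Binary: 11111111.11111111.11111100.00000000
Count leading 1s
Prefix: /22


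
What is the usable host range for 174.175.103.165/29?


Network: 174.175.103.160
Broadcast: 174.175.103.167
First usable = network + 1
Last usable = broadcast - 1
Range: 174.175.103.161 to 174.175.103.166


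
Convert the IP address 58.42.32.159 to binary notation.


58 = 00111010
42 = 00101010
32 = 00100000
159 = 10011111
Binary: 00111010.00101010.00100000.10011111


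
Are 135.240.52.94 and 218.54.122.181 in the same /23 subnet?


Mask: 255.255.254.0
135.240.52.94 AND mask = 135.240.52.0
218.54.122.181 AND mask = 218.54.122.0
No, different subnets (135.240.52.0 vs 218.54.122.0)


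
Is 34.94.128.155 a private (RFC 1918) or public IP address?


RFC 1918 private ranges:
  10.0.0.0/8 (10.0.0.0 - 10.255.255.255)
  172.16.0.0/12 (172.16.0.0 - 172.31.255.255)
  192.168.0.0/16 (192.168.0.0 - 192.168.255.255)
Public (not in any RFC 1918 range)


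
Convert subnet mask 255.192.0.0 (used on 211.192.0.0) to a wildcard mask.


Subnet mask: 255.192.0.0
Wildcard = 255.255.255.255 - subnet mask
255 - 255 = 0
255 - 192 = 63
255 - 0 = 255
255 - 0 = 255
Wildcard: 0.63.255.255


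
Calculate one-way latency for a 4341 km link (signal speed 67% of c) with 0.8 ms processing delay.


Speed = 0.67 * 3e5 km/s = 201000 km/s
Propagation delay = 4341 / 201000 = 0.0216 s = 21.597 ms
Processing delay = 0.8 ms
Total one-way latency = 22.397 ms


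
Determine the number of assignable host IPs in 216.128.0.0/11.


Host bits = 32 - 11 = 21
Total addresses = 2^21 = 2097152
Usable = total - 2 (network and broadcast)
Usable hosts: 2097150


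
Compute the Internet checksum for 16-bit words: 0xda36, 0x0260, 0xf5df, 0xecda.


Sum all words (with carry folding):
+ 0xda36 = 0xda36
+ 0x0260 = 0xdc96
+ 0xf5df = 0xd276
+ 0xecda = 0xbf51
One's complement: ~0xbf51
Checksum = 0x40ae


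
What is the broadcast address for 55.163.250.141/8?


Network: 55.0.0.0/8
Host bits = 24
Set all host bits to 1:
Broadcast: 55.255.255.255


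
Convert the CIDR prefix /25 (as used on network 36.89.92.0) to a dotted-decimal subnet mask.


/25 means 25 network bits, 7 host bits
Binary: 11111111111111111111111110000000
Mask: 255.255.255.128


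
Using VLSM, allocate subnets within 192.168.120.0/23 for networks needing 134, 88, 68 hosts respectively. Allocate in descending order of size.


134 hosts -> /24 (254 usable): 192.168.120.0/24
88 hosts -> /25 (126 usable): 192.168.121.0/25
68 hosts -> /25 (126 usable): 192.168.121.128/25
Allocation: 192.168.120.0/24 (134 hosts, 254 usable); 192.168.121.0/25 (88 hosts, 126 usable); 192.168.121.128/25 (68 hosts, 126 usable)
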